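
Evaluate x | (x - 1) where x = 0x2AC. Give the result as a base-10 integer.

687

x = 1010101100 = 684
x - 1 = 1010101011
OR    = 1010101111 = 687
(x | (x - 1) sets all bits below the lowest set bit.)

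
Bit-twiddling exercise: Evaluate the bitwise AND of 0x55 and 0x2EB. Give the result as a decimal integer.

65

0x55 = 0001010101
0x2EB = 1011101011
AND → 0001000001 = 65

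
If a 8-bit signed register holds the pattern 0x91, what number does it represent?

-111

pattern = 10010001 (MSB is 1 ⇒ negative)
Invert: 01101110, add 1 → 01101111 = 111, so the value is -111.
(Equivalently: 145 - 2^8 = 145 - 256 = -111.)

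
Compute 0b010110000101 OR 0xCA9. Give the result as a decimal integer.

3501

a = 010110000101
0xCA9 = 110010101001
 OR → 110110101101 = 3501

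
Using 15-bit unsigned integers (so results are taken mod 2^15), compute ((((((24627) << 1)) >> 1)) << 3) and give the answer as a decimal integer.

24627 = 110000000110011
→ << 1 (mod 2^15) → 100000001100110 = 16486
→ >> 1 → 010000000110011 = 8243
→ << 3 (mod 2^15) → 000000110011000 = 408

408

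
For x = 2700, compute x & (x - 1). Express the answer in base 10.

2696

x = 101010001100 = 2700
x - 1 = 101010001011
AND   = 101010001000 = 2696
(x & (x - 1) clears the lowest set bit of x.)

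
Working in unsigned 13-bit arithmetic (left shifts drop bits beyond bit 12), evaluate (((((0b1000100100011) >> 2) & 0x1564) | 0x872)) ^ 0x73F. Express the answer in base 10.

0b1000100100011 = 1000100100011
→ >> 2 → 0010001001000 = 1096
0x1564 = 1010101100100
→ & → 0010001000000 = 1088
0x872 = 0100001110010
→ | → 0110001110010 = 3186
0x73F = 0011100111111
→ ^ → 0101101001101 = 2893

2893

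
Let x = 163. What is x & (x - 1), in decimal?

162

x = 10100011 = 163
x - 1 = 10100010
AND   = 10100010 = 162
(x & (x - 1) clears the lowest set bit of x.)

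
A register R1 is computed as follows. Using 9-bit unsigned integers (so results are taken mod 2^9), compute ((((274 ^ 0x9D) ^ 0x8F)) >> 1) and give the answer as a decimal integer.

274 = 100010010
0x9D = 010011101
→ ^ → 110001111 = 399
0x8F = 010001111
→ ^ → 100000000 = 256
→ >> 1 → 010000000 = 128

128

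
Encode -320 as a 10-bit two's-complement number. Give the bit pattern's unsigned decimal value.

320 in 10 bits: 0101000000
Invert: 1010111111
Add 1:  1011000000 = 704
(Check: 2^10 - 320 = 1024 - 320 = 704.)

704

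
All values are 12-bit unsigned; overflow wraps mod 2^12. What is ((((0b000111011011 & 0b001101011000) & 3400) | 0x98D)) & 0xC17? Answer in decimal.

2053

0b000111011011 = 000111011011
0b001101011000 = 001101011000
→ & → 000101011000 = 344
3400 = 110101001000
→ & → 000101001000 = 328
0x98D = 100110001101
→ | → 100111001101 = 2509
0xC17 = 110000010111
→ & → 100000000101 = 2053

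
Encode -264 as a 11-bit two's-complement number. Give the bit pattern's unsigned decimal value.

264 in 11 bits: 00100001000
Invert: 11011110111
Add 1:  11011111000 = 1784
(Check: 2^11 - 264 = 2048 - 264 = 1784.)

1784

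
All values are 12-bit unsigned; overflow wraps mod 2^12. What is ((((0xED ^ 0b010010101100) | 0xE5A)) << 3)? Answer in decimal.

0xED = 000011101101
0b010010101100 = 010010101100
→ ^ → 010001000001 = 1089
0xE5A = 111001011010
→ | → 111001011011 = 3675
→ << 3 (mod 2^12) → 001011011000 = 728

728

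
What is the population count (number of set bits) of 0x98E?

0x98E = 100110001110
Count the 1s: 1 + 1 + 1 + 1 + 1 + 1 = 6

6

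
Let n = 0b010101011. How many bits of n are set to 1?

5

n = 10101011
Count the 1s: 1 + 1 + 1 + 1 + 1 = 5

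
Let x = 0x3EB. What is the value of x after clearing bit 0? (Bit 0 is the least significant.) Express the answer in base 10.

1002

x = 01111101011
bit 0 is currently 1; clear it via x & ~(1 << 0) = x & ~1
→ 01111101010 = 1002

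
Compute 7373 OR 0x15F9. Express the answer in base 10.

7677

7373 = 1110011001101
0x15F9 = 1010111111001
 OR → 1110111111101 = 7677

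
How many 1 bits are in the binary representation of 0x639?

0x639 = 11000111001
Count the 1s: 1 + 1 + 1 + 1 + 1 + 1 = 6

6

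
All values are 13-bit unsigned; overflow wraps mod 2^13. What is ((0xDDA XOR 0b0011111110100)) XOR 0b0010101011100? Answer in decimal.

0xDDA = 0110111011010
0b0011111110100 = 0011111110100
→ XOR → 0101000101110 = 2606
0b0010101011100 = 0010101011100
→ XOR → 0111101110010 = 3954

3954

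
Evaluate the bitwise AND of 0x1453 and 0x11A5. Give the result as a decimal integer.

0x1453 = 1010001010011
0x11A5 = 1000110100101
AND → 1000000000001 = 4097

4097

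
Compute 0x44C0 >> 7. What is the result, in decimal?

137

0x44C0 = 100010011000000
shift right by 7 → 000000010001001 = 137
(equivalently, floor(17600 / 128))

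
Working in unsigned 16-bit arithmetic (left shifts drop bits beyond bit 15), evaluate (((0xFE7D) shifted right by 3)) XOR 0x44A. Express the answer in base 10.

7045

0xFE7D = 1111111001111101
→ shifted right by 3 → 0001111111001111 = 8143
0x44A = 0000010001001010
→ XOR → 0001101110000101 = 7045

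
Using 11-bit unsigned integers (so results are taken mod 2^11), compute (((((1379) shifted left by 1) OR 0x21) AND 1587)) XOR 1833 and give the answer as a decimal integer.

1379 = 10101100011
→ shifted left by 1 (mod 2^11) → 01011000110 = 710
0x21 = 00000100001
→ OR → 01011100111 = 743
1587 = 11000110011
→ AND → 01000100011 = 547
1833 = 11100101001
→ XOR → 10100001010 = 1290

1290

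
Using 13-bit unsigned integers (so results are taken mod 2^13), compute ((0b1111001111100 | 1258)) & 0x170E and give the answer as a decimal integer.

0b1111001111100 = 1111001111100
1258 = 0010011101010
→ | → 1111011111110 = 7934
0x170E = 1011100001110
→ & → 1011000001110 = 5646

5646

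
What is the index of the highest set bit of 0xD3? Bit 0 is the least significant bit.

7

0xD3 = 11010011
The topmost 1 is at position 7 (since 2^7 = 128 ≤ 211 < 256).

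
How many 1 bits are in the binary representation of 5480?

6

5480 = 1010101101000
Count the 1s: 1 + 1 + 1 + 1 + 1 + 1 = 6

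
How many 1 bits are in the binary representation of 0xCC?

4

0xCC = 11001100
Count the 1s: 1 + 1 + 1 + 1 = 4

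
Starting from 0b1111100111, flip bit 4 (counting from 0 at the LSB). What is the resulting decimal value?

x = 1111100111
bit 4 is currently 0; toggle it via x ^ (1 << 4) = x ^ 16
→ 1111110111 = 1015

1015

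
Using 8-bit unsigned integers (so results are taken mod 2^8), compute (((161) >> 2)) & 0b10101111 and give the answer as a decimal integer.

40

161 = 10100001
→ >> 2 → 00101000 = 40
0b10101111 = 10101111
→ & → 00101000 = 40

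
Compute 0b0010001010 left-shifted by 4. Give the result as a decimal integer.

2208

x = 000010001010
shift left by 4 → 100010100000 = 2208
(equivalently, 138 × 2^4 = 138 × 16)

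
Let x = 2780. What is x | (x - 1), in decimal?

x = 101011011100 = 2780
x - 1 = 101011011011
OR    = 101011011111 = 2783
(x | (x - 1) sets all bits below the lowest set bit.)

2783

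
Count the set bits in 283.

5

283 = 100011011
Count the 1s: 1 + 1 + 1 + 1 + 1 = 5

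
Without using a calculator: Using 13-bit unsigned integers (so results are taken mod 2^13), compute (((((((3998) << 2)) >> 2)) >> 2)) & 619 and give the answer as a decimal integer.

3998 = 0111110011110
→ << 2 (mod 2^13) → 1111001111000 = 7800
→ >> 2 → 0011110011110 = 1950
→ >> 2 → 0000111100111 = 487
619 = 0001001101011
→ & → 0000001100011 = 99

99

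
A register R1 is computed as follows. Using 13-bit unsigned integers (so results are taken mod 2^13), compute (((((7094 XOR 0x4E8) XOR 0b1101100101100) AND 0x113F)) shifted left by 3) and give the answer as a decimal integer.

7094 = 1101110110110
0x4E8 = 0010011101000
→ XOR → 1111101011110 = 8030
0b1101100101100 = 1101100101100
→ XOR → 0010001110010 = 1138
0x113F = 1000100111111
→ AND → 0000000110010 = 50
→ shifted left by 3 (mod 2^13) → 0000110010000 = 400

400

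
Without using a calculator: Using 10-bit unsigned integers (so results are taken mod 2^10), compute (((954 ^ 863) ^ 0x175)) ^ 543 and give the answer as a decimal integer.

911

954 = 1110111010
863 = 1101011111
→ ^ → 0011100101 = 229
0x175 = 0101110101
→ ^ → 0110010000 = 400
543 = 1000011111
→ ^ → 1110001111 = 911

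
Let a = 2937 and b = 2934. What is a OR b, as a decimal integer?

2943

2937 = 101101111001
2934 = 101101110110
 OR → 101101111111 = 2943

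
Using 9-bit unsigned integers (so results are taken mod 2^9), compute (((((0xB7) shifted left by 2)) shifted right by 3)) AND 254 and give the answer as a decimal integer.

26

0xB7 = 010110111
→ shifted left by 2 (mod 2^9) → 011011100 = 220
→ shifted right by 3 → 000011011 = 27
254 = 011111110
→ AND → 000011010 = 26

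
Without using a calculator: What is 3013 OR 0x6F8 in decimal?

4093

3013 = 101111000101
0x6F8 = 011011111000
 OR → 111111111101 = 4093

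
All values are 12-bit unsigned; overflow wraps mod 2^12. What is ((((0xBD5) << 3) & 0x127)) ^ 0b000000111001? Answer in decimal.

25

0xBD5 = 101111010101
→ << 3 (mod 2^12) → 111010101000 = 3752
0x127 = 000100100111
→ & → 000000100000 = 32
0b000000111001 = 000000111001
→ ^ → 000000011001 = 25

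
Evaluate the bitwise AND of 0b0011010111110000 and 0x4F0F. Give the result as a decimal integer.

1280

a = 011010111110000
0x4F0F = 100111100001111
AND → 000010100000000 = 1280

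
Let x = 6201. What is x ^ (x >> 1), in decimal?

5157

x = 1100000111001 = 6201
x>>1 = 0110000011100
XOR  = 1010000100101 = 5157
(x ^ (x >> 1) gives the standard binary-reflected Gray code of x.)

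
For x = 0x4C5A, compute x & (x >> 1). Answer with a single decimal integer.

1032

x = 100110001011010 = 19546
x>>1 = 010011000101101
AND  = 000010000001000 = 1032
(x & (x >> 1) has a 1 wherever x has two consecutive 1 bits.)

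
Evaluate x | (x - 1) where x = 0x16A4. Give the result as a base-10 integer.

5799

x = 1011010100100 = 5796
x - 1 = 1011010100011
OR    = 1011010100111 = 5799
(x | (x - 1) sets all bits below the lowest set bit.)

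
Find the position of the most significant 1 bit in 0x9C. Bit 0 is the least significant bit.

7

0x9C = 10011100
The topmost 1 is at position 7 (since 2^7 = 128 ≤ 156 < 256).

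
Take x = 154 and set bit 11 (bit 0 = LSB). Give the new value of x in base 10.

2202

x = 000010011010
bit 11 is currently 0; set it via x | (1 << 11) = x | 2048
→ 100010011010 = 2202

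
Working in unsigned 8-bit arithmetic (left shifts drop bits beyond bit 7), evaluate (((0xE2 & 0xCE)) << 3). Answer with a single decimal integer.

0xE2 = 11100010
0xCE = 11001110
→ & → 11000010 = 194
→ << 3 (mod 2^8) → 00010000 = 16

16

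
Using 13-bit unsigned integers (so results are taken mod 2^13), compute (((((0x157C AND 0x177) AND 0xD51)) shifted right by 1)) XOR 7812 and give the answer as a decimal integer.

0x157C = 1010101111100
0x177 = 0000101110111
→ AND → 0000101110100 = 372
0xD51 = 0110101010001
→ AND → 0000101010000 = 336
→ shifted right by 1 → 0000010101000 = 168
7812 = 1111010000100
→ XOR → 1111000101100 = 7724

7724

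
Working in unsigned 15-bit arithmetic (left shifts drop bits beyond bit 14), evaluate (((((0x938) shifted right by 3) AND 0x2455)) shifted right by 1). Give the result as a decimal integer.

2

0x938 = 000100100111000
→ shifted right by 3 → 000000100100111 = 295
0x2455 = 010010001010101
→ AND → 000000000000101 = 5
→ shifted right by 1 → 000000000000010 = 2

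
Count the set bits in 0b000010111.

4

n = 10111
Count the 1s: 1 + 1 + 1 + 1 = 4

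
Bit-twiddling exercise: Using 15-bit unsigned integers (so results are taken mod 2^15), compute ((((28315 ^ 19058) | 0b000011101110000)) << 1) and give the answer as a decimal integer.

20466

28315 = 110111010011011
19058 = 100101001110010
→ ^ → 010010011101001 = 9449
0b000011101110000 = 000011101110000
→ | → 010011111111001 = 10233
→ << 1 (mod 2^15) → 100111111110010 = 20466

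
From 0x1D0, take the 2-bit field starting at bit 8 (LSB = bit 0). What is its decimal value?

1

v = 000111010000
Shift right by 8: 0001
Mask low 2 bits: 01 = 1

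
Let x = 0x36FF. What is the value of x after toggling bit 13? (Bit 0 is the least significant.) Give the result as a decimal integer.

5887

x = 11011011111111
bit 13 is currently 1; toggle it via x ^ (1 << 13) = x ^ 8192
→ 01011011111111 = 5887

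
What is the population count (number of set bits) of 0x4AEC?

8

0x4AEC = 100101011101100
Count the 1s: 1 + 1 + 1 + 1 + 1 + 1 + 1 + 1 = 8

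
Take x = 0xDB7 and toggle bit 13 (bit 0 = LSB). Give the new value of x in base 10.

11703

x = 000110110110111
bit 13 is currently 0; toggle it via x ^ (1 << 13) = x ^ 8192
→ 010110110110111 = 11703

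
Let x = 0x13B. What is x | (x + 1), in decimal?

319

x = 100111011 = 315
x + 1 = 100111100
OR    = 100111111 = 319
(x | (x + 1) sets the lowest cleared bit.)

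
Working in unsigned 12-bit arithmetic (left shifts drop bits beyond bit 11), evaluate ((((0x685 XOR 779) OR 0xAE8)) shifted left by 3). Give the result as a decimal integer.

0x685 = 011010000101
779 = 001100001011
→ XOR → 010110001110 = 1422
0xAE8 = 101011101000
→ OR → 111111101110 = 4078
→ shifted left by 3 (mod 2^12) → 111101110000 = 3952

3952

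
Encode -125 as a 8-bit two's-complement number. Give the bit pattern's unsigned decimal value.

131

125 in 8 bits: 01111101
Invert: 10000010
Add 1:  10000011 = 131
(Check: 2^8 - 125 = 256 - 125 = 131.)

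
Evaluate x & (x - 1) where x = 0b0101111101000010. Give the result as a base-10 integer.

x = 101111101000010 = 24386
x - 1 = 101111101000001
AND   = 101111101000000 = 24384
(x & (x - 1) clears the lowest set bit of x.)

24384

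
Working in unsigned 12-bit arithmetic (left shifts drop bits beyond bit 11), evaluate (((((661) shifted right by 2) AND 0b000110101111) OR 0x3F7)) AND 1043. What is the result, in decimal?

19

661 = 001010010101
→ shifted right by 2 → 000010100101 = 165
0b000110101111 = 000110101111
→ AND → 000010100101 = 165
0x3F7 = 001111110111
→ OR → 001111110111 = 1015
1043 = 010000010011
→ AND → 000000010011 = 19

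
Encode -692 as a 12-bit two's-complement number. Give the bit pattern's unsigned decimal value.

3404

692 in 12 bits: 001010110100
Invert: 110101001011
Add 1:  110101001100 = 3404
(Check: 2^12 - 692 = 4096 - 692 = 3404.)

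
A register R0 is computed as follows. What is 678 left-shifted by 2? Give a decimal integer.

2712

678 = 001010100110
shift left by 2 → 101010011000 = 2712
(equivalently, 678 × 2^2 = 678 × 4)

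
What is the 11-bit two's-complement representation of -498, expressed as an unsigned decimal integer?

1550

498 in 11 bits: 00111110010
Invert: 11000001101
Add 1:  11000001110 = 1550
(Check: 2^11 - 498 = 2048 - 498 = 1550.)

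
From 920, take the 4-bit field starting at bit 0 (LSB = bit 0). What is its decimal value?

8

v = 1110011000
Shift right by 0: 1110011000
Mask low 4 bits: 1000 = 8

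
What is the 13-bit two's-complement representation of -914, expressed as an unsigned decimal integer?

7278

914 in 13 bits: 0001110010010
Invert: 1110001101101
Add 1:  1110001101110 = 7278
(Check: 2^13 - 914 = 8192 - 914 = 7278.)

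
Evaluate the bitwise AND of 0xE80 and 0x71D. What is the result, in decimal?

1536

0xE80 = 111010000000
0x71D = 011100011101
AND → 011000000000 = 1536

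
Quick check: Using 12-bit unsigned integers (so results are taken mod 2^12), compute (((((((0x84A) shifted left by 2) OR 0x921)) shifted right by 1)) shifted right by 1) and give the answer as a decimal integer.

586

0x84A = 100001001010
→ shifted left by 2 (mod 2^12) → 000100101000 = 296
0x921 = 100100100001
→ OR → 100100101001 = 2345
→ shifted right by 1 → 010010010100 = 1172
→ shifted right by 1 → 001001001010 = 586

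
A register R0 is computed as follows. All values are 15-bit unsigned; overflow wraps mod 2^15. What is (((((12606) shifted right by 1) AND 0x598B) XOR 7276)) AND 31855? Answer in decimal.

12606 = 011000100111110
→ shifted right by 1 → 001100010011111 = 6303
0x598B = 101100110001011
→ AND → 001100010001011 = 6283
7276 = 001110001101100
→ XOR → 000010011100111 = 1255
31855 = 111110001101111
→ AND → 000010001100111 = 1127

1127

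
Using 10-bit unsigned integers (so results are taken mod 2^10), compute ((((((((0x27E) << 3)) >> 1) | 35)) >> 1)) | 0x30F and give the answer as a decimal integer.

0x27E = 1001111110
→ << 3 (mod 2^10) → 1111110000 = 1008
→ >> 1 → 0111111000 = 504
35 = 0000100011
→ | → 0111111011 = 507
→ >> 1 → 0011111101 = 253
0x30F = 1100001111
→ | → 1111111111 = 1023

1023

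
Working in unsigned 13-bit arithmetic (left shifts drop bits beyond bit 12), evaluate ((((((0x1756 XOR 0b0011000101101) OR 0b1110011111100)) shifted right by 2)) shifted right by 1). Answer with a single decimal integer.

0x1756 = 1011101010110
0b0011000101101 = 0011000101101
→ XOR → 1000101111011 = 4475
0b1110011111100 = 1110011111100
→ OR → 1110111111111 = 7679
→ shifted right by 2 → 0011101111111 = 1919
→ shifted right by 1 → 0001110111111 = 959

959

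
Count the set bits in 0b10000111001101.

n = 10000111001101
Count the 1s: 1 + 1 + 1 + 1 + 1 + 1 + 1 = 7

7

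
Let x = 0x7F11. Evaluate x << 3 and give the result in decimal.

260232

0x7F11 = 000111111100010001
shift left by 3 → 111111100010001000 = 260232
(equivalently, 32529 × 2^3 = 32529 × 8)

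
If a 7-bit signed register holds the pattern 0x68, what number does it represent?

-24

pattern = 1101000 (MSB is 1 ⇒ negative)
Invert: 0010111, add 1 → 0011000 = 24, so the value is -24.
(Equivalently: 104 - 2^7 = 104 - 128 = -24.)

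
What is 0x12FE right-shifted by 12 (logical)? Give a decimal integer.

0x12FE = 1001011111110
shift right by 12 → 0000000000001 = 1
(equivalently, floor(4862 / 4096))

1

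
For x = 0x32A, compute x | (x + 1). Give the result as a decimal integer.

811

x = 1100101010 = 810
x + 1 = 1100101011
OR    = 1100101011 = 811
(x | (x + 1) sets the lowest cleared bit.)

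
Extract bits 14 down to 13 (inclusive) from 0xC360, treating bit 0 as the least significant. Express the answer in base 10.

2

v = 1100001101100000
Shift right by 13: 110
Mask low 2 bits: 10 = 2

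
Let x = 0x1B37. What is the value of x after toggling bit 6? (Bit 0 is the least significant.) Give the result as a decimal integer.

x = 1101100110111
bit 6 is currently 0; toggle it via x ^ (1 << 6) = x ^ 64
→ 1101101110111 = 7031

7031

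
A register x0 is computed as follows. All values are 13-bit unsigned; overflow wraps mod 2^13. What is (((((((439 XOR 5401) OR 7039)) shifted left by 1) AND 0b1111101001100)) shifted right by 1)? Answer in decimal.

4006

439 = 0000110110111
5401 = 1010100011001
→ XOR → 1010010101110 = 5294
7039 = 1101101111111
→ OR → 1111111111111 = 8191
→ shifted left by 1 (mod 2^13) → 1111111111110 = 8190
0b1111101001100 = 1111101001100
→ AND → 1111101001100 = 8012
→ shifted right by 1 → 0111110100110 = 4006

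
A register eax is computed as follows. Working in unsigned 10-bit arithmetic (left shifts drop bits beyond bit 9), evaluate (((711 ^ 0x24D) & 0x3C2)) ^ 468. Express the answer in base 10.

711 = 1011000111
0x24D = 1001001101
→ ^ → 0010001010 = 138
0x3C2 = 1111000010
→ & → 0010000010 = 130
468 = 0111010100
→ ^ → 0101010110 = 342

342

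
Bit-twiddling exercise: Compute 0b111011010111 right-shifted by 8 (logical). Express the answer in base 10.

x = 111011010111
shift right by 8 → 000000001110 = 14
(equivalently, floor(3799 / 256))

14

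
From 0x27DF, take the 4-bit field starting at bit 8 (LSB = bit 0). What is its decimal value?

7

v = 10011111011111
Shift right by 8: 100111
Mask low 4 bits: 0111 = 7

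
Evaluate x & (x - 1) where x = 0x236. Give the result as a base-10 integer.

564

x = 1000110110 = 566
x - 1 = 1000110101
AND   = 1000110100 = 564
(x & (x - 1) clears the lowest set bit of x.)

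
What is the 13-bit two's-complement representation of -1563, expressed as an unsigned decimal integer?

6629

1563 in 13 bits: 0011000011011
Invert: 1100111100100
Add 1:  1100111100101 = 6629
(Check: 2^13 - 1563 = 8192 - 1563 = 6629.)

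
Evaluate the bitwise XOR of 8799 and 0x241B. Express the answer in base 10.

8799 = 10001001011111
0x241B = 10010000011011
XOR → 00011001000100 = 1604

1604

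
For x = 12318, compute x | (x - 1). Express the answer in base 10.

12319

x = 11000000011110 = 12318
x - 1 = 11000000011101
OR    = 11000000011111 = 12319
(x | (x - 1) sets all bits below the lowest set bit.)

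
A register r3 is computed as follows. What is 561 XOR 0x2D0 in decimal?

561 = 1000110001
0x2D0 = 1011010000
XOR → 0011100001 = 225

225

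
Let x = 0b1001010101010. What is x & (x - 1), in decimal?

x = 1001010101010 = 4778
x - 1 = 1001010101001
AND   = 1001010101000 = 4776
(x & (x - 1) clears the lowest set bit of x.)

4776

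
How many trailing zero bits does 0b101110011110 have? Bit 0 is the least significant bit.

1

0b101110011110 = 101110011110
Trailing zeros: 1, so the lowest set bit is bit 1 (value 2).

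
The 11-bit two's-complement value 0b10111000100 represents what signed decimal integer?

-572

pattern = 10111000100 (MSB is 1 ⇒ negative)
Invert: 01000111011, add 1 → 01000111100 = 572, so the value is -572.
(Equivalently: 1476 - 2^11 = 1476 - 2048 = -572.)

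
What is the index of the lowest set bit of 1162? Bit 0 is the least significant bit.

1162 = 10010001010
Trailing zeros: 1, so the lowest set bit is bit 1 (value 2).

1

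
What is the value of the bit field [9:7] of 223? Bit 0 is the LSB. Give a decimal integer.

1

v = 0011011111
Shift right by 7: 001
Mask low 3 bits: 001 = 1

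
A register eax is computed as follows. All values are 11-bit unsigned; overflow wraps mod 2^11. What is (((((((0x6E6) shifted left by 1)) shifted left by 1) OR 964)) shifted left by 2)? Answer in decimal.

1904

0x6E6 = 11011100110
→ shifted left by 1 (mod 2^11) → 10111001100 = 1484
→ shifted left by 1 (mod 2^11) → 01110011000 = 920
964 = 01111000100
→ OR → 01111011100 = 988
→ shifted left by 2 (mod 2^11) → 11101110000 = 1904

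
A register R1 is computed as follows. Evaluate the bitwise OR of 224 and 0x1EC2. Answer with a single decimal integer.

7906

224 = 0000011100000
0x1EC2 = 1111011000010
 OR → 1111011100010 = 7906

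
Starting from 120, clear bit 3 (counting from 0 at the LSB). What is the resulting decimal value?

112

x = 0001111000
bit 3 is currently 1; clear it via x & ~(1 << 3) = x & ~8
→ 0001110000 = 112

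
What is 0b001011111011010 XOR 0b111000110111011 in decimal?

a = 001011111011010
b = 111000110111011
XOR → 110011001100001 = 26209

26209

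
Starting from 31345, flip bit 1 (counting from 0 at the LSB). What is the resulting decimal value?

31347

x = 111101001110001
bit 1 is currently 0; toggle it via x ^ (1 << 1) = x ^ 2
→ 111101001110011 = 31347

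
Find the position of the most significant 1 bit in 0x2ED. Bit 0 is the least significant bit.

9

0x2ED = 1011101101
The topmost 1 is at position 9 (since 2^9 = 512 ≤ 749 < 1024).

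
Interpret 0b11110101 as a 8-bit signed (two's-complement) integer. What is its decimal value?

pattern = 11110101 (MSB is 1 ⇒ negative)
Invert: 00001010, add 1 → 00001011 = 11, so the value is -11.
(Equivalently: 245 - 2^8 = 245 - 256 = -11.)

-11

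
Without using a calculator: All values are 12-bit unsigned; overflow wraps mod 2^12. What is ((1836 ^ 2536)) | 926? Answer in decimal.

1836 = 011100101100
2536 = 100111101000
→ ^ → 111011000100 = 3780
926 = 001110011110
→ | → 111111011110 = 4062

4062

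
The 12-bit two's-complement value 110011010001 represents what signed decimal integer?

-815

pattern = 110011010001 (MSB is 1 ⇒ negative)
Invert: 001100101110, add 1 → 001100101111 = 815, so the value is -815.
(Equivalently: 3281 - 2^12 = 3281 - 4096 = -815.)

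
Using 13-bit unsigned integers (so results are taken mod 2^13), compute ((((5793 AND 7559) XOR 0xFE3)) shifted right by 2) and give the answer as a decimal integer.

1752

5793 = 1011010100001
7559 = 1110110000111
→ AND → 1010010000001 = 5249
0xFE3 = 0111111100011
→ XOR → 1101101100010 = 7010
→ shifted right by 2 → 0011011011000 = 1752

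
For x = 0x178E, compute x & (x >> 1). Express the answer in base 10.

902

x = 1011110001110 = 6030
x>>1 = 0101111000111
AND  = 0001110000110 = 902
(x & (x >> 1) has a 1 wherever x has two consecutive 1 bits.)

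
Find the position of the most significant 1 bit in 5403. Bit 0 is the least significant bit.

5403 = 1010100011011
The topmost 1 is at position 12 (since 2^12 = 4096 ≤ 5403 < 8192).

12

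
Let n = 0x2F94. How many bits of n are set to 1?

0x2F94 = 10111110010100
Count the 1s: 1 + 1 + 1 + 1 + 1 + 1 + 1 + 1 = 8

8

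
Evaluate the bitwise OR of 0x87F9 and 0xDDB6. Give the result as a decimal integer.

0x87F9 = 1000011111111001
0xDDB6 = 1101110110110110
 OR → 1101111111111111 = 57343

57343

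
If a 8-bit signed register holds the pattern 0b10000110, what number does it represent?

-122

pattern = 10000110 (MSB is 1 ⇒ negative)
Invert: 01111001, add 1 → 01111010 = 122, so the value is -122.
(Equivalently: 134 - 2^8 = 134 - 256 = -122.)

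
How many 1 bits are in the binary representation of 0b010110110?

5

n = 10110110
Count the 1s: 1 + 1 + 1 + 1 + 1 = 5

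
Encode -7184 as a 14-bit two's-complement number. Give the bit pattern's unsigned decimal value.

7184 in 14 bits: 01110000010000
Invert: 10001111101111
Add 1:  10001111110000 = 9200
(Check: 2^14 - 7184 = 16384 - 7184 = 9200.)

9200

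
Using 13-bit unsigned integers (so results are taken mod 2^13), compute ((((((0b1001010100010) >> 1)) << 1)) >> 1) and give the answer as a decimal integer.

0b1001010100010 = 1001010100010
→ >> 1 → 0100101010001 = 2385
→ << 1 (mod 2^13) → 1001010100010 = 4770
→ >> 1 → 0100101010001 = 2385

2385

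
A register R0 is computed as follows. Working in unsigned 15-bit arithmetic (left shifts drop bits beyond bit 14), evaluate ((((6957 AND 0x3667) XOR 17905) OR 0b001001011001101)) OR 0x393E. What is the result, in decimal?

6957 = 001101100101101
0x3667 = 011011001100111
→ AND → 001001000100101 = 4645
17905 = 100010111110001
→ XOR → 101011111010100 = 22484
0b001001011001101 = 001001011001101
→ OR → 101011111011101 = 22493
0x393E = 011100100111110
→ OR → 111111111111111 = 32767

32767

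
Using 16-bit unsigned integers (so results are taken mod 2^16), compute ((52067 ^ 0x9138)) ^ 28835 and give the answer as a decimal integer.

11000

52067 = 1100101101100011
0x9138 = 1001000100111000
→ ^ → 0101101001011011 = 23131
28835 = 0111000010100011
→ ^ → 0010101011111000 = 11000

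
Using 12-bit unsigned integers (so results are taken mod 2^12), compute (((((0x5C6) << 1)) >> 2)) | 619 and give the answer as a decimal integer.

0x5C6 = 010111000110
→ << 1 (mod 2^12) → 101110001100 = 2956
→ >> 2 → 001011100011 = 739
619 = 001001101011
→ | → 001011101011 = 747

747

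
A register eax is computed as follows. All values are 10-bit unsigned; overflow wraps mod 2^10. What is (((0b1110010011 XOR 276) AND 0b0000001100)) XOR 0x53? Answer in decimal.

0b1110010011 = 1110010011
276 = 0100010100
→ XOR → 1010000111 = 647
0b0000001100 = 0000001100
→ AND → 0000000100 = 4
0x53 = 0001010011
→ XOR → 0001010111 = 87

87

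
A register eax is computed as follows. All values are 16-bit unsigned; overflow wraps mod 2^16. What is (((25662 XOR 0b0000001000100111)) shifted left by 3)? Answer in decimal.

12488

25662 = 0110010000111110
0b0000001000100111 = 0000001000100111
→ XOR → 0110011000011001 = 26137
→ shifted left by 3 (mod 2^16) → 0011000011001000 = 12488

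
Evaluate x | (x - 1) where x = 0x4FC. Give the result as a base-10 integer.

x = 10011111100 = 1276
x - 1 = 10011111011
OR    = 10011111111 = 1279
(x | (x - 1) sets all bits below the lowest set bit.)

1279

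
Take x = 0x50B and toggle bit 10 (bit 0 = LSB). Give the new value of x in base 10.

267

x = 010100001011
bit 10 is currently 1; toggle it via x ^ (1 << 10) = x ^ 1024
→ 000100001011 = 267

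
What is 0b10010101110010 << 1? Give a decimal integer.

x = 010010101110010
shift left by 1 → 100101011100100 = 19172
(equivalently, 9586 × 2^1 = 9586 × 2)

19172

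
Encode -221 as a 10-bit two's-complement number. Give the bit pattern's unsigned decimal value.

221 in 10 bits: 0011011101
Invert: 1100100010
Add 1:  1100100011 = 803
(Check: 2^10 - 221 = 1024 - 221 = 803.)

803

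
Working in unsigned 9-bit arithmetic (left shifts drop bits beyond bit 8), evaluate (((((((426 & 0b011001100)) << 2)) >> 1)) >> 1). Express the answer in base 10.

426 = 110101010
0b011001100 = 011001100
→ & → 010001000 = 136
→ << 2 (mod 2^9) → 000100000 = 32
→ >> 1 → 000010000 = 16
→ >> 1 → 000001000 = 8

8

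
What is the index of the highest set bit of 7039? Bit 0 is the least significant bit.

7039 = 1101101111111
The topmost 1 is at position 12 (since 2^12 = 4096 ≤ 7039 < 8192).

12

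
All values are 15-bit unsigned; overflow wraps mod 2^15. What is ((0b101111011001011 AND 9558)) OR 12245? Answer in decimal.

12247

0b101111011001011 = 101111011001011
9558 = 010010101010110
→ AND → 000010001000010 = 1090
12245 = 010111111010101
→ OR → 010111111010111 = 12247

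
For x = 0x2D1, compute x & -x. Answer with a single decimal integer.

1

x = 1011010001 = 721
-x (two's complement) = …0100101111
AND   = 0000000001 = 1
(x & -x isolates the lowest set bit of x.)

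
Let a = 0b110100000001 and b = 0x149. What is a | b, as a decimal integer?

a = 110100000001
0x149 = 000101001001
 OR → 110101001001 = 3401

3401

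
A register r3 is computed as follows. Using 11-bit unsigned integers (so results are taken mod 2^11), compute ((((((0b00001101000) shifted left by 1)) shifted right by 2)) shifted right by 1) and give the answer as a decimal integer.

0b00001101000 = 00001101000
→ shifted left by 1 (mod 2^11) → 00011010000 = 208
→ shifted right by 2 → 00000110100 = 52
→ shifted right by 1 → 00000011010 = 26

26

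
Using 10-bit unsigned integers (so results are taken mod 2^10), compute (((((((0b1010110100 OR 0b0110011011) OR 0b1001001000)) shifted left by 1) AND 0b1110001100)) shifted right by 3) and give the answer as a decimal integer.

113

0b1010110100 = 1010110100
0b0110011011 = 0110011011
→ OR → 1110111111 = 959
0b1001001000 = 1001001000
→ OR → 1111111111 = 1023
→ shifted left by 1 (mod 2^10) → 1111111110 = 1022
0b1110001100 = 1110001100
→ AND → 1110001100 = 908
→ shifted right by 3 → 0001110001 = 113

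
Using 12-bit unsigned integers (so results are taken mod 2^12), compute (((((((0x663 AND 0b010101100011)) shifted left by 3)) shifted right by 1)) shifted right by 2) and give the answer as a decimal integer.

99

0x663 = 011001100011
0b010101100011 = 010101100011
→ AND → 010001100011 = 1123
→ shifted left by 3 (mod 2^12) → 001100011000 = 792
→ shifted right by 1 → 000110001100 = 396
→ shifted right by 2 → 000001100011 = 99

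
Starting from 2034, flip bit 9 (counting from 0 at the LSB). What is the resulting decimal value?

1522

x = 0011111110010
bit 9 is currently 1; toggle it via x ^ (1 << 9) = x ^ 512
→ 0010111110010 = 1522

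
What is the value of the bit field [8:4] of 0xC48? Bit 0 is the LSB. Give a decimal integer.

v = 110001001000
Shift right by 4: 11000100
Mask low 5 bits: 00100 = 4

4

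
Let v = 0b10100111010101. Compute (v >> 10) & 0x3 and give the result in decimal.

v = 10100111010101
Shift right by 10: 1010
Mask low 2 bits: 10 = 2

2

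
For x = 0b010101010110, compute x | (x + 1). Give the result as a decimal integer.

1367

x = 10101010110 = 1366
x + 1 = 10101010111
OR    = 10101010111 = 1367
(x | (x + 1) sets the lowest cleared bit.)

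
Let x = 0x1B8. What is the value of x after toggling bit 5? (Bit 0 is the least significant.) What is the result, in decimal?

x = 110111000
bit 5 is currently 1; toggle it via x ^ (1 << 5) = x ^ 32
→ 110011000 = 408

408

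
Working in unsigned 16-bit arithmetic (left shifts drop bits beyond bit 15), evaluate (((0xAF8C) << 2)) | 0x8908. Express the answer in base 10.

0xAF8C = 1010111110001100
→ << 2 (mod 2^16) → 1011111000110000 = 48688
0x8908 = 1000100100001000
→ | → 1011111100111000 = 48952

48952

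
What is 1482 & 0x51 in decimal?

1482 = 10111001010
0x51 = 00001010001
AND → 00001000000 = 64

64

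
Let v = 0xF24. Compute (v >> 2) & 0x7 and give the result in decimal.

1

v = 111100100100
Shift right by 2: 1111001001
Mask low 3 bits: 001 = 1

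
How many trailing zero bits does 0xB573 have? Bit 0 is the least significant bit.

0xB573 = 1011010101110011
Trailing zeros: 0, so the lowest set bit is bit 0 (value 1).

0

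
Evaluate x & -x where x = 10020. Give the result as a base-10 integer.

4

x = 10011100100100 = 10020
-x (two's complement) = …01100011011100
AND   = 00000000000100 = 4
(x & -x isolates the lowest set bit of x.)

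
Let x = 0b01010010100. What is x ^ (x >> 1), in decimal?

990

x = 1010010100 = 660
x>>1 = 0101001010
XOR  = 1111011110 = 990
(x ^ (x >> 1) gives the standard binary-reflected Gray code of x.)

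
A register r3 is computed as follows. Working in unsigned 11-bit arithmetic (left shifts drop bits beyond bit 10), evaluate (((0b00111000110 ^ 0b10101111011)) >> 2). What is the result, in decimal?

0b00111000110 = 00111000110
0b10101111011 = 10101111011
→ ^ → 10010111101 = 1213
→ >> 2 → 00100101111 = 303

303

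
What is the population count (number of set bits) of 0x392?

5

0x392 = 1110010010
Count the 1s: 1 + 1 + 1 + 1 + 1 = 5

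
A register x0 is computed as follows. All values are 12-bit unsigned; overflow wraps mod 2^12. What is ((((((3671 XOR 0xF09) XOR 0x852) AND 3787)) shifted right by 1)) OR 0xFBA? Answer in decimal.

4030

3671 = 111001010111
0xF09 = 111100001001
→ XOR → 000101011110 = 350
0x852 = 100001010010
→ XOR → 100100001100 = 2316
3787 = 111011001011
→ AND → 100000001000 = 2056
→ shifted right by 1 → 010000000100 = 1028
0xFBA = 111110111010
→ OR → 111110111110 = 4030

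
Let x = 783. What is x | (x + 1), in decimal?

x = 1100001111 = 783
x + 1 = 1100010000
OR    = 1100011111 = 799
(x | (x + 1) sets the lowest cleared bit.)

799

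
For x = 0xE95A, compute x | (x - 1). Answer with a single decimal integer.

x = 1110100101011010 = 59738
x - 1 = 1110100101011001
OR    = 1110100101011011 = 59739
(x | (x - 1) sets all bits below the lowest set bit.)

59739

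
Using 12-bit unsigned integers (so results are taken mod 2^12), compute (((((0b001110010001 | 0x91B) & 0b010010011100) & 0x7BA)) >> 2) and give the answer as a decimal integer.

38

0b001110010001 = 001110010001
0x91B = 100100011011
→ | → 101110011011 = 2971
0b010010011100 = 010010011100
→ & → 000010011000 = 152
0x7BA = 011110111010
→ & → 000010011000 = 152
→ >> 2 → 000000100110 = 38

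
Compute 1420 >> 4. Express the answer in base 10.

88

1420 = 10110001100
shift right by 4 → 00001011000 = 88
(equivalently, floor(1420 / 16))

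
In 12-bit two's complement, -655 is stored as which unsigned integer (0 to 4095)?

3441

655 in 12 bits: 001010001111
Invert: 110101110000
Add 1:  110101110001 = 3441
(Check: 2^12 - 655 = 4096 - 655 = 3441.)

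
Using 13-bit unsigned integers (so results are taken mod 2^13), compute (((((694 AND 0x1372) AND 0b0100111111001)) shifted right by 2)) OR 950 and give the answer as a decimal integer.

958

694 = 0001010110110
0x1372 = 1001101110010
→ AND → 0001000110010 = 562
0b0100111111001 = 0100111111001
→ AND → 0000000110000 = 48
→ shifted right by 2 → 0000000001100 = 12
950 = 0001110110110
→ OR → 0001110111110 = 958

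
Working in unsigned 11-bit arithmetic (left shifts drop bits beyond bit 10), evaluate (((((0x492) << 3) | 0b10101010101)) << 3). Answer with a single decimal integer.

0x492 = 10010010010
→ << 3 (mod 2^11) → 10010010000 = 1168
0b10101010101 = 10101010101
→ | → 10111010101 = 1493
→ << 3 (mod 2^11) → 11010101000 = 1704

1704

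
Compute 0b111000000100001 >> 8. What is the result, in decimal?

112

x = 111000000100001
shift right by 8 → 000000001110000 = 112
(equivalently, floor(28705 / 256))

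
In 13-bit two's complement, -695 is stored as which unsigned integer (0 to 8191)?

695 in 13 bits: 0001010110111
Invert: 1110101001000
Add 1:  1110101001001 = 7497
(Check: 2^13 - 695 = 8192 - 695 = 7497.)

7497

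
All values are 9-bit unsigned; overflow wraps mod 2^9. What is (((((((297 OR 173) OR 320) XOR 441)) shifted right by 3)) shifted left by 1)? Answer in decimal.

297 = 100101001
173 = 010101101
→ OR → 110101101 = 429
320 = 101000000
→ OR → 111101101 = 493
441 = 110111001
→ XOR → 001010100 = 84
→ shifted right by 3 → 000001010 = 10
→ shifted left by 1 (mod 2^9) → 000010100 = 20

20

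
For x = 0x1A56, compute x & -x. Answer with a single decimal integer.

x = 1101001010110 = 6742
-x (two's complement) = …0010110101010
AND   = 0000000000010 = 2
(x & -x isolates the lowest set bit of x.)

2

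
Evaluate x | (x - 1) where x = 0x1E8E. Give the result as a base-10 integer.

7823

x = 1111010001110 = 7822
x - 1 = 1111010001101
OR    = 1111010001111 = 7823
(x | (x - 1) sets all bits below the lowest set bit.)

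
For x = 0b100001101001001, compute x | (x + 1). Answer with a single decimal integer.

x = 100001101001001 = 17225
x + 1 = 100001101001010
OR    = 100001101001011 = 17227
(x | (x + 1) sets the lowest cleared bit.)

17227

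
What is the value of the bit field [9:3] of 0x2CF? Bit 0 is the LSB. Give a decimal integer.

v = 001011001111
Shift right by 3: 001011001
Mask low 7 bits: 1011001 = 89

89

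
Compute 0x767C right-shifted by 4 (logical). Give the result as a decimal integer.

1895

0x767C = 111011001111100
shift right by 4 → 000011101100111 = 1895
(equivalently, floor(30332 / 16))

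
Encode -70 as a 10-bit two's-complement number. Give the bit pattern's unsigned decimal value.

954

70 in 10 bits: 0001000110
Invert: 1110111001
Add 1:  1110111010 = 954
(Check: 2^10 - 70 = 1024 - 70 = 954.)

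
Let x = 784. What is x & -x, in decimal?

x = 1100010000 = 784
-x (two's complement) = …0011110000
AND   = 0000010000 = 16
(x & -x isolates the lowest set bit of x.)

16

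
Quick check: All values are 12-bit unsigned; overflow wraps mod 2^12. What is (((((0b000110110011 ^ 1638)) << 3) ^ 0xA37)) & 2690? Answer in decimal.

0b000110110011 = 000110110011
1638 = 011001100110
→ ^ → 011111010101 = 2005
→ << 3 (mod 2^12) → 111010101000 = 3752
0xA37 = 101000110111
→ ^ → 010010011111 = 1183
2690 = 101010000010
→ & → 000010000010 = 130

130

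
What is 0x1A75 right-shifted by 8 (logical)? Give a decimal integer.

26

0x1A75 = 1101001110101
shift right by 8 → 0000000011010 = 26
(equivalently, floor(6773 / 256))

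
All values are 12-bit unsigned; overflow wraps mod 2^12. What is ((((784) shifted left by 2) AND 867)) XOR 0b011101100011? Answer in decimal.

1827

784 = 001100010000
→ shifted left by 2 (mod 2^12) → 110001000000 = 3136
867 = 001101100011
→ AND → 000001000000 = 64
0b011101100011 = 011101100011
→ XOR → 011100100011 = 1827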